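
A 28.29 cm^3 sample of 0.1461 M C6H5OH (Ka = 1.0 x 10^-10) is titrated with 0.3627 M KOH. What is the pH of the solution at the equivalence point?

11.51

n(C6H5OH) = 0.1461 x 0.02829 = 0.004133 mol; V(KOH) at equivalence = 0.004133/0.3627 = 0.01140 L.
At equivalence all the acid is converted to C6H5O-; total volume = 0.02829 + 0.01140 = 0.03969 L, so [C6H5O-] = 0.004133/0.03969 = 0.1041 M.
Kb = Kw/Ka = 1.0e-14 / 1.0 x 10^-10 = 0.000100.
[OH^-] = sqrt(Kb x [C6H5O-]) = sqrt(0.000100 x 0.1041) = 0.00323 M.
pOH = 2.49, so pH = 14.00 - 2.49 = 11.51.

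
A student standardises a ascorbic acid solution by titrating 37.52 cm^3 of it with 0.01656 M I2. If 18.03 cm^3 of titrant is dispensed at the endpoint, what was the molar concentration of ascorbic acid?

0.00796 M

n(I2) = 0.01656 x 0.01803 = 0.0002986 mol.
From the balanced equation, 1 mol I2 reacts with 1 mol ascorbic acid, so n(ascorbic acid) = 0.0002986 x 1/1 = 0.0002986 mol.
[ascorbic acid] = 0.0002986 / 0.03752 L = 0.00796 M.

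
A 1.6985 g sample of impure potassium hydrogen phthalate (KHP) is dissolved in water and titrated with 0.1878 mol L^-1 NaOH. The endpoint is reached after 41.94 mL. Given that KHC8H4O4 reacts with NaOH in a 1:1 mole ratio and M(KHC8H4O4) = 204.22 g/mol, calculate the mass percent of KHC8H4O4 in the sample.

94.7%

n(NaOH) = 0.1878 x 0.04194 = 0.007876 mol.
n(KHC8H4O4) = 0.007876 / 1 = 0.007876 mol.
mass of KHC8H4O4 = 0.007876 x 204.22 = 1.609 g.
% purity = 1.609 / 1.6985 x 100 = 94.7%.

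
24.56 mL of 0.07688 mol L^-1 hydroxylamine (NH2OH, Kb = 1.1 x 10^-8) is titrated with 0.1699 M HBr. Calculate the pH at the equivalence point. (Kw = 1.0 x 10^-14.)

3.66

n(NH2OH) = 0.07688 x 0.02456 = 0.001888 mol; V(HBr) at equivalence = 0.001888/0.1699 = 0.01111 L.
At equivalence the base is fully converted to NH3OH+; total volume = 0.03567 L, so [NH3OH+] = 0.001888/0.03567 = 0.05293 M.
Ka(NH3OH+) = Kw/Kb = 1.0e-14 / 1.1 x 10^-8 = 9.09e-7.
[H^+] = sqrt(Ka x [NH3OH+]) = sqrt(9.09e-7 x 0.05293) = 0.000219 M.
pH = -log(0.000219) = 3.66.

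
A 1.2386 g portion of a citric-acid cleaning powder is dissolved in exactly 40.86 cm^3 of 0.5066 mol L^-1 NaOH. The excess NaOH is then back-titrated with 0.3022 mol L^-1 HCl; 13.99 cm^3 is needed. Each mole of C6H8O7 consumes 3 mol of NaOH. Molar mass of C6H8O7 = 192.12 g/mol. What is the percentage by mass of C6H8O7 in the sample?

Total n(NaOH) added = 0.5066 x 0.04086 = 0.02070 mol.
n(HCl) used = 0.3022 x 0.01399 = 0.004228 mol, which equals the excess n(NaOH).
So n(NaOH) consumed by the sample = 0.02070 - 0.004228 = 0.01647 mol.
n(C6H8O7) = 0.01647 / 3 = 0.005491 mol.
mass C6H8O7 = 0.005491 x 192.12 = 1.055 g, so %C6H8O7 = 1.055/1.2386 x 100 = 85.2%.

85.2%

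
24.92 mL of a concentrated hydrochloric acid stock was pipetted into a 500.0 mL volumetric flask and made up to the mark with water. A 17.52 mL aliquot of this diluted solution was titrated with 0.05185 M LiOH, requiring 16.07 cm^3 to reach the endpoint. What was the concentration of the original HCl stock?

0.954 M

n(LiOH) = 0.05185 x 0.01607 = 0.0008332 mol.
n(HCl) in the aliquot = 0.0008332 mol.
[diluted HCl] = 0.0008332 / 0.01752 = 0.04756 M.
Dilution factor = 500.0/24.92 = 20.06, so [stock] = 0.04756 x 20.06 = 0.954 M.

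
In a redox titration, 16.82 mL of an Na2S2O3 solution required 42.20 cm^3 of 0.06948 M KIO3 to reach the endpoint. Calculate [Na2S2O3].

1.05 M

n(KIO3) = 0.06948 x 0.04220 = 0.002932 mol.
From the balanced equation, 1 mol KIO3 reacts with 6 mol Na2S2O3, so n(Na2S2O3) = 0.002932 x 6/1 = 0.01759 mol.
[Na2S2O3] = 0.01759 / 0.01682 L = 1.05 M.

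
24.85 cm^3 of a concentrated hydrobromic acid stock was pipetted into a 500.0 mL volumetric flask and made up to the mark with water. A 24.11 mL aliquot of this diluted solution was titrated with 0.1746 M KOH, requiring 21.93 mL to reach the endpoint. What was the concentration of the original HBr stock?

n(KOH) = 0.1746 x 0.02193 = 0.003829 mol.
n(HBr) in the aliquot = 0.003829 mol.
[diluted HBr] = 0.003829 / 0.02411 = 0.1588 M.
Dilution factor = 500.0/24.85 = 20.12, so [stock] = 0.1588 x 20.12 = 3.20 M.

3.20 M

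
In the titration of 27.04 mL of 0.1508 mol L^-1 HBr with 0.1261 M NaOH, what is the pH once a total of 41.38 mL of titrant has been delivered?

12.22

n(acid) = 0.1508 x 0.02704 = 0.004078 mol; n(NaOH) added = 0.1261 x 0.04138 = 0.005218 mol.
Base is in excess by 0.005218 - 0.004078 = 0.001140 mol in a total volume of 0.06842 L.
[OH^-] = 0.001140/0.06842 = 0.01667 M, so pOH = 1.78 and pH = 14.00 - 1.78 = 12.22.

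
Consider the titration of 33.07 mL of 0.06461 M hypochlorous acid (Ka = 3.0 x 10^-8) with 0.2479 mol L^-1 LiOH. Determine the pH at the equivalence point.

n(HClO) = 0.06461 x 0.03307 = 0.002137 mol; V(LiOH) at equivalence = 0.002137/0.2479 = 0.008619 L.
At equivalence all the acid is converted to ClO-; total volume = 0.03307 + 0.008619 = 0.04169 L, so [ClO-] = 0.002137/0.04169 = 0.05125 M.
Kb = Kw/Ka = 1.0e-14 / 3.0 x 10^-8 = 3.33e-7.
[OH^-] = sqrt(Kb x [ClO-]) = sqrt(3.33e-7 x 0.05125) = 0.000131 M.
pOH = 3.88, so pH = 14.00 - 3.88 = 10.12.

10.12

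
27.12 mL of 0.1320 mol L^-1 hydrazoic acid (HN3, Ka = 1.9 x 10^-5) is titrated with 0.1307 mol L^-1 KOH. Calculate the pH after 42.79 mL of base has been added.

12.46

n(acid) = 0.1320 x 0.02712 = 0.003580 mol; n(KOH) added = 0.1307 x 0.04279 = 0.005593 mol.
Base is in excess by 0.005593 - 0.003580 = 0.002013 mol in a total volume of 0.06991 L.
[OH^-] = 0.002013/0.06991 = 0.02879 M, so pOH = 1.54 and pH = 14.00 - 1.54 = 12.46.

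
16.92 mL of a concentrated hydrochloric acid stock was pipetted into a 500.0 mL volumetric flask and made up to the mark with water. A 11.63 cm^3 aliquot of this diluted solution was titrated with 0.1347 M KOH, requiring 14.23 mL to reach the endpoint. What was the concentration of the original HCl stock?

n(KOH) = 0.1347 x 0.01423 = 0.001917 mol.
n(HCl) in the aliquot = 0.001917 mol.
[diluted HCl] = 0.001917 / 0.01163 = 0.1648 M.
Dilution factor = 500.0/16.92 = 29.55, so [stock] = 0.1648 x 29.55 = 4.87 M.

4.87 M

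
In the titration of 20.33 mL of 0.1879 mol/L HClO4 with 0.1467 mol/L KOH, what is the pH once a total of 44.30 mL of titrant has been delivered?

12.62

n(acid) = 0.1879 x 0.02033 = 0.003820 mol; n(KOH) added = 0.1467 x 0.04430 = 0.006499 mol.
Base is in excess by 0.006499 - 0.003820 = 0.002679 mol in a total volume of 0.06463 L.
[OH^-] = 0.002679/0.06463 = 0.04145 M, so pOH = 1.38 and pH = 14.00 - 1.38 = 12.62.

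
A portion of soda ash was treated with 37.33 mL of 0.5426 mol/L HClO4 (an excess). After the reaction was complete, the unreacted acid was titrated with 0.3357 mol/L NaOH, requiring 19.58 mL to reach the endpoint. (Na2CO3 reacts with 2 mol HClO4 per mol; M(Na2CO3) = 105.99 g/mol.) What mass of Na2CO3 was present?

Total n(HClO4) added = 0.5426 x 0.03733 = 0.02026 mol.
n(NaOH) used = 0.3357 x 0.01958 = 0.006573 mol, which equals the excess n(HClO4).
So n(HClO4) consumed by the sample = 0.02026 - 0.006573 = 0.01368 mol.
n(Na2CO3) = 0.01368 / 2 = 0.006841 mol.
mass = 0.006841 mol x 105.99 g/mol = 0.725 g.

0.725 g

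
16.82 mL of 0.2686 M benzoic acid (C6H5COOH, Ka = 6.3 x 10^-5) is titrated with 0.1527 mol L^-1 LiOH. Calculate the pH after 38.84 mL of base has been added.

n(acid) = 0.2686 x 0.01682 = 0.004518 mol; n(LiOH) added = 0.1527 x 0.03884 = 0.005931 mol.
Base is in excess by 0.005931 - 0.004518 = 0.001413 mol in a total volume of 0.05566 L.
[OH^-] = 0.001413/0.05566 = 0.02539 M, so pOH = 1.60 and pH = 14.00 - 1.60 = 12.40.

12.40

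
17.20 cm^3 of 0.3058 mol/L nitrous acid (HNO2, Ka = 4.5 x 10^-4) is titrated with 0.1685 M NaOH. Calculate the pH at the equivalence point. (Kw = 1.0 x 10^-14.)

n(HNO2) = 0.3058 x 0.01720 = 0.005260 mol; V(NaOH) at equivalence = 0.005260/0.1685 = 0.03122 L.
At equivalence all the acid is converted to NO2-; total volume = 0.01720 + 0.03122 = 0.04842 L, so [NO2-] = 0.005260/0.04842 = 0.1086 M.
Kb = Kw/Ka = 1.0e-14 / 4.5 x 10^-4 = 2.22e-11.
[OH^-] = sqrt(Kb x [NO2-]) = sqrt(2.22e-11 x 0.1086) = 1.55e-6 M.
pOH = 5.81, so pH = 14.00 - 5.81 = 8.19.

8.19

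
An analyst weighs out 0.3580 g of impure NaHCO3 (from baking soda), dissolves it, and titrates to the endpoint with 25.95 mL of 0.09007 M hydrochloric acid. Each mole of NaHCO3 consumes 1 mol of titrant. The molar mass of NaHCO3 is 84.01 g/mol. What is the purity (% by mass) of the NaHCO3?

54.8%

n(HCl) = 0.09007 x 0.02595 = 0.002337 mol.
n(NaHCO3) = 0.002337 / 1 = 0.002337 mol.
mass of NaHCO3 = 0.002337 x 84.01 = 0.1964 g.
% purity = 0.1964 / 0.3580 x 100 = 54.8%.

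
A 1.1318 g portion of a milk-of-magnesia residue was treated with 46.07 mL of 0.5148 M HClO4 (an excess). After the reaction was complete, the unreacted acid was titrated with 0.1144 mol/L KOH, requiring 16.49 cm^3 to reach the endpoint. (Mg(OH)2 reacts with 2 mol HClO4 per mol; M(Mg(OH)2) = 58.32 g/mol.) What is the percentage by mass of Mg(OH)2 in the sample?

56.2%

Total n(HClO4) added = 0.5148 x 0.04607 = 0.02372 mol.
n(KOH) used = 0.1144 x 0.01649 = 0.001886 mol, which equals the excess n(HClO4).
So n(HClO4) consumed by the sample = 0.02372 - 0.001886 = 0.02183 mol.
n(Mg(OH)2) = 0.02183 / 2 = 0.01092 mol.
mass Mg(OH)2 = 0.01092 x 58.32 = 0.6366 g, so %Mg(OH)2 = 0.6366/1.1318 x 100 = 56.2%.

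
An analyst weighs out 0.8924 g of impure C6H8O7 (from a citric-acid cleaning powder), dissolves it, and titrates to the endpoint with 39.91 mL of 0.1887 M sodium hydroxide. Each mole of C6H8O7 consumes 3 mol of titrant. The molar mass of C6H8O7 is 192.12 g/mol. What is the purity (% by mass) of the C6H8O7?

54.0%

n(NaOH) = 0.1887 x 0.03991 = 0.007531 mol.
n(C6H8O7) = 0.007531 / 3 = 0.002510 mol.
mass of C6H8O7 = 0.002510 x 192.12 = 0.4823 g.
% purity = 0.4823 / 0.8924 x 100 = 54.0%.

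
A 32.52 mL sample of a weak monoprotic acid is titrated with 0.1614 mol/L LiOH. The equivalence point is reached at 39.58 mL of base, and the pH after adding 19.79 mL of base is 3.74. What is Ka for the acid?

19.79 mL is half of the equivalence volume, so this is the half-equivalence point where [HA] = [A^-].
At half-equivalence pH = pKa, so pKa = 3.74.
Ka = 10^(-3.74) = 1.8 x 10^-4.

1.8 x 10^-4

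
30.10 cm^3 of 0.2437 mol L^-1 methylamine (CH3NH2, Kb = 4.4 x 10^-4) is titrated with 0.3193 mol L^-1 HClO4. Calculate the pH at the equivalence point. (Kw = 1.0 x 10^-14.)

5.75

n(CH3NH2) = 0.2437 x 0.03010 = 0.007335 mol; V(HClO4) at equivalence = 0.007335/0.3193 = 0.02297 L.
At equivalence the base is fully converted to CH3NH3+; total volume = 0.05307 L, so [CH3NH3+] = 0.007335/0.05307 = 0.1382 M.
Ka(CH3NH3+) = Kw/Kb = 1.0e-14 / 4.4 x 10^-4 = 2.27e-11.
[H^+] = sqrt(Ka x [CH3NH3+]) = sqrt(2.27e-11 x 0.1382) = 1.77e-6 M.
pH = -log(1.77e-6) = 5.75.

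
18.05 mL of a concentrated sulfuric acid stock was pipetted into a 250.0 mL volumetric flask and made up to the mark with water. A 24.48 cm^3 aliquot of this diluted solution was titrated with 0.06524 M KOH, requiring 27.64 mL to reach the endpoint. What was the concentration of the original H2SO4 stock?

n(KOH) = 0.06524 x 0.02764 = 0.001803 mol.
n(H2SO4) in the aliquot = 0.001803 x 1/2 = 0.0009016 mol.
[diluted H2SO4] = 0.0009016 / 0.02448 = 0.03683 M.
Dilution factor = 250.0/18.05 = 13.85, so [stock] = 0.03683 x 13.85 = 0.510 M.

0.510 M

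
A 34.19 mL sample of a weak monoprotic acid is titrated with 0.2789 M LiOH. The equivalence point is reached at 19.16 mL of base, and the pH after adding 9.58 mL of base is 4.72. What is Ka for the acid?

1.9 x 10^-5

9.58 mL is half of the equivalence volume, so this is the half-equivalence point where [HA] = [A^-].
At half-equivalence pH = pKa, so pKa = 4.72.
Ka = 10^(-4.72) = 1.9 x 10^-5.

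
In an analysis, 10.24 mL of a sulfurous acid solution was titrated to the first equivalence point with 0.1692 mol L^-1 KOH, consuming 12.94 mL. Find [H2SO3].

0.214 M

n(KOH) = 0.1692 x 0.01294 = 0.002189 mol.
At the first equivalence point, 1 mol OH^- react per mol H2SO3, so n(H2SO3) = 0.002189 / 1 = 0.002189 mol.
[H2SO3] = 0.002189 / 0.01024 L = 0.214 M.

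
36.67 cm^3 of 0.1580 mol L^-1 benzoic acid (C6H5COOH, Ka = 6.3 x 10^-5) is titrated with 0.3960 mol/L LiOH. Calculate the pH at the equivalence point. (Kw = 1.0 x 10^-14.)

8.63

n(C6H5COOH) = 0.1580 x 0.03667 = 0.005794 mol; V(LiOH) at equivalence = 0.005794/0.3960 = 0.01463 L.
At equivalence all the acid is converted to C6H5COO-; total volume = 0.03667 + 0.01463 = 0.05130 L, so [C6H5COO-] = 0.005794/0.05130 = 0.1129 M.
Kb = Kw/Ka = 1.0e-14 / 6.3 x 10^-5 = 1.59e-10.
[OH^-] = sqrt(Kb x [C6H5COO-]) = sqrt(1.59e-10 x 0.1129) = 4.23e-6 M.
pOH = 5.37, so pH = 14.00 - 5.37 = 8.63.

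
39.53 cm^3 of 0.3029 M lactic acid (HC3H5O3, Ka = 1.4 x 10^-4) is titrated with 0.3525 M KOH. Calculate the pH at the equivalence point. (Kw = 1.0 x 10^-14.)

n(HC3H5O3) = 0.3029 x 0.03953 = 0.01197 mol; V(KOH) at equivalence = 0.01197/0.3525 = 0.03397 L.
At equivalence all the acid is converted to C3H5O3-; total volume = 0.03953 + 0.03397 = 0.07350 L, so [C3H5O3-] = 0.01197/0.07350 = 0.1629 M.
Kb = Kw/Ka = 1.0e-14 / 1.4 x 10^-4 = 7.14e-11.
[OH^-] = sqrt(Kb x [C3H5O3-]) = sqrt(7.14e-11 x 0.1629) = 3.41e-6 M.
pOH = 5.47, so pH = 14.00 - 5.47 = 8.53.

8.53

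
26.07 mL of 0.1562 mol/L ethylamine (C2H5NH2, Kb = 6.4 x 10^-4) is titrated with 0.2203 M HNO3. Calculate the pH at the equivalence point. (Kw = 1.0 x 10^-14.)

5.92

n(C2H5NH2) = 0.1562 x 0.02607 = 0.004072 mol; V(HNO3) at equivalence = 0.004072/0.2203 = 0.01848 L.
At equivalence the base is fully converted to C2H5NH3+; total volume = 0.04455 L, so [C2H5NH3+] = 0.004072/0.04455 = 0.09140 M.
Ka(C2H5NH3+) = Kw/Kb = 1.0e-14 / 6.4 x 10^-4 = 1.56e-11.
[H^+] = sqrt(Ka x [C2H5NH3+]) = sqrt(1.56e-11 x 0.09140) = 1.20e-6 M.
pH = -log(1.20e-6) = 5.92.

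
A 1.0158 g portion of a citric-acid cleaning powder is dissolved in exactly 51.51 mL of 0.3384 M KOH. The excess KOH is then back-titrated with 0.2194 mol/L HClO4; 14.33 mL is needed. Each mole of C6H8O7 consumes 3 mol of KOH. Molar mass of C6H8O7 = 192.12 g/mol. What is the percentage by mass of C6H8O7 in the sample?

Total n(KOH) added = 0.3384 x 0.05151 = 0.01743 mol.
n(HClO4) used = 0.2194 x 0.01433 = 0.003144 mol, which equals the excess n(KOH).
So n(KOH) consumed by the sample = 0.01743 - 0.003144 = 0.01429 mol.
n(C6H8O7) = 0.01429 / 3 = 0.004762 mol.
mass C6H8O7 = 0.004762 x 192.12 = 0.9149 g, so %C6H8O7 = 0.9149/1.0158 x 100 = 90.1%.

90.1%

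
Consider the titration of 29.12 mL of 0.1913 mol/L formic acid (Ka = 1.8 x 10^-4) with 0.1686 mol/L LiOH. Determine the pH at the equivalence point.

n(HCOOH) = 0.1913 x 0.02912 = 0.005571 mol; V(LiOH) at equivalence = 0.005571/0.1686 = 0.03304 L.
At equivalence all the acid is converted to HCOO-; total volume = 0.02912 + 0.03304 = 0.06216 L, so [HCOO-] = 0.005571/0.06216 = 0.08962 M.
Kb = Kw/Ka = 1.0e-14 / 1.8 x 10^-4 = 5.56e-11.
[OH^-] = sqrt(Kb x [HCOO-]) = sqrt(5.56e-11 x 0.08962) = 2.23e-6 M.
pOH = 5.65, so pH = 14.00 - 5.65 = 8.35.

8.35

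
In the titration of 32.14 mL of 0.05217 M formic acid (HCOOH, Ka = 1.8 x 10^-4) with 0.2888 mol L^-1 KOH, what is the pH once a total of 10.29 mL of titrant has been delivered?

12.48

n(acid) = 0.05217 x 0.03214 = 0.001677 mol; n(KOH) added = 0.2888 x 0.01029 = 0.002972 mol.
Base is in excess by 0.002972 - 0.001677 = 0.001295 mol in a total volume of 0.04243 L.
[OH^-] = 0.001295/0.04243 = 0.03052 M, so pOH = 1.52 and pH = 14.00 - 1.52 = 12.48.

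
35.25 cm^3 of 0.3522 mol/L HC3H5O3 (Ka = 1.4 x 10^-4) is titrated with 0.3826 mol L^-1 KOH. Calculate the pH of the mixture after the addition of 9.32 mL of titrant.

3.46

Initial n(HC3H5O3) = 0.3522 x 0.03525 = 0.01242 mol.
n(KOH) added = 0.3826 x 0.009320 = 0.003566 mol, converting that many moles of HC3H5O3 to C3H5O3-.
Remaining n(HC3H5O3) = 0.008849 mol; n(C3H5O3-) = 0.003566 mol.
By Henderson-Hasselbalch, pH = pKa + log([A^-]/[HA]) = 3.85 + log(0.003566/0.008849) = 3.85 + (-0.39) = 3.46.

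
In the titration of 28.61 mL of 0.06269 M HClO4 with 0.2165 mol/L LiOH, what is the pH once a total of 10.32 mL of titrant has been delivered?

12.05

n(acid) = 0.06269 x 0.02861 = 0.001794 mol; n(LiOH) added = 0.2165 x 0.01032 = 0.002234 mol.
Base is in excess by 0.002234 - 0.001794 = 0.0004407 mol in a total volume of 0.03893 L.
[OH^-] = 0.0004407/0.03893 = 0.01132 M, so pOH = 1.95 and pH = 14.00 - 1.95 = 12.05.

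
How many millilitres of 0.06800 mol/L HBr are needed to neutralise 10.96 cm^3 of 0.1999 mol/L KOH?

n(KOH) = 0.1999 mol/L x 0.01096 L = 0.002191 mol.
At equivalence n(HBr) = n(KOH) = 0.002191 mol.
V(HBr) = 0.002191 / 0.06800 = 0.03222 L = 32.2 mL.

32.2 mL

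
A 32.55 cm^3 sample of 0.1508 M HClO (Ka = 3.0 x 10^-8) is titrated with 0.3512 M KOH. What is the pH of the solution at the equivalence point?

n(HClO) = 0.1508 x 0.03255 = 0.004909 mol; V(KOH) at equivalence = 0.004909/0.3512 = 0.01398 L.
At equivalence all the acid is converted to ClO-; total volume = 0.03255 + 0.01398 = 0.04653 L, so [ClO-] = 0.004909/0.04653 = 0.1055 M.
Kb = Kw/Ka = 1.0e-14 / 3.0 x 10^-8 = 3.33e-7.
[OH^-] = sqrt(Kb x [ClO-]) = sqrt(3.33e-7 x 0.1055) = 0.000188 M.
pOH = 3.73, so pH = 14.00 - 3.73 = 10.27.

10.27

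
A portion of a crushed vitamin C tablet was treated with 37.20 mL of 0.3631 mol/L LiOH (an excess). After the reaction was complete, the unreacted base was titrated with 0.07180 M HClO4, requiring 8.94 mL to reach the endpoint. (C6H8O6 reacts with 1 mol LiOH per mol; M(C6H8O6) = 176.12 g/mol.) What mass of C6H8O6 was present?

2.27 g

Total n(LiOH) added = 0.3631 x 0.03720 = 0.01351 mol.
n(HClO4) used = 0.07180 x 0.008940 = 0.0006419 mol, which equals the excess n(LiOH).
So n(LiOH) consumed by the sample = 0.01351 - 0.0006419 = 0.01287 mol.
n(C6H8O6) = 0.01287 / 1 = 0.01287 mol.
mass = 0.01287 mol x 176.12 g/mol = 2.27 g.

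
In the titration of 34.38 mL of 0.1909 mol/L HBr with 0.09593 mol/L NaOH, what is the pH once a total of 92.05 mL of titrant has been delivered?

n(acid) = 0.1909 x 0.03438 = 0.006563 mol; n(NaOH) added = 0.09593 x 0.09205 = 0.008830 mol.
Base is in excess by 0.008830 - 0.006563 = 0.002267 mol in a total volume of 0.1264 L.
[OH^-] = 0.002267/0.1264 = 0.01793 M, so pOH = 1.75 and pH = 14.00 - 1.75 = 12.25.

12.25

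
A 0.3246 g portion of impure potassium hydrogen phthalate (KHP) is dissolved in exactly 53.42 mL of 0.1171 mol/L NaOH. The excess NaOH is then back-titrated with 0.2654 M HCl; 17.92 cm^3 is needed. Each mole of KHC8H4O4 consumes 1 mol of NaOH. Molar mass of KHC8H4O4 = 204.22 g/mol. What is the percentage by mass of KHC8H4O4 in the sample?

Total n(NaOH) added = 0.1171 x 0.05342 = 0.006255 mol.
n(HCl) used = 0.2654 x 0.01792 = 0.004756 mol, which equals the excess n(NaOH).
So n(NaOH) consumed by the sample = 0.006255 - 0.004756 = 0.001500 mol.
n(KHC8H4O4) = 0.001500 / 1 = 0.001500 mol.
mass KHC8H4O4 = 0.001500 x 204.22 = 0.3062 g, so %KHC8H4O4 = 0.3062/0.3246 x 100 = 94.3%.

94.3%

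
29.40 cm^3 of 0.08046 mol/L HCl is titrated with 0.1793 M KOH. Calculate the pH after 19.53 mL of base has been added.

n(acid) = 0.08046 x 0.02940 = 0.002366 mol; n(KOH) added = 0.1793 x 0.01953 = 0.003502 mol.
Base is in excess by 0.003502 - 0.002366 = 0.001136 mol in a total volume of 0.04893 L.
[OH^-] = 0.001136/0.04893 = 0.02322 M, so pOH = 1.63 and pH = 14.00 - 1.63 = 12.37.

12.37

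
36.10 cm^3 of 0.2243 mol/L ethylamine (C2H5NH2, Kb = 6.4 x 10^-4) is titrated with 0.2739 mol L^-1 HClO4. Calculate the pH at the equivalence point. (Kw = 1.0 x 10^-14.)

5.86

n(C2H5NH2) = 0.2243 x 0.03610 = 0.008097 mol; V(HClO4) at equivalence = 0.008097/0.2739 = 0.02956 L.
At equivalence the base is fully converted to C2H5NH3+; total volume = 0.06566 L, so [C2H5NH3+] = 0.008097/0.06566 = 0.1233 M.
Ka(C2H5NH3+) = Kw/Kb = 1.0e-14 / 6.4 x 10^-4 = 1.56e-11.
[H^+] = sqrt(Ka x [C2H5NH3+]) = sqrt(1.56e-11 x 0.1233) = 1.39e-6 M.
pH = -log(1.39e-6) = 5.86.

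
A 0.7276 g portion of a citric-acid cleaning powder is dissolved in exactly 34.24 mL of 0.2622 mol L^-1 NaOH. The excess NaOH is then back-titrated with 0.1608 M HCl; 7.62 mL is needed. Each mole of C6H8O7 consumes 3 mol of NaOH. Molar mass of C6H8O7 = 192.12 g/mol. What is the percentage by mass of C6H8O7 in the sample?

Total n(NaOH) added = 0.2622 x 0.03424 = 0.008978 mol.
n(HCl) used = 0.1608 x 0.007620 = 0.001225 mol, which equals the excess n(NaOH).
So n(NaOH) consumed by the sample = 0.008978 - 0.001225 = 0.007752 mol.
n(C6H8O7) = 0.007752 / 3 = 0.002584 mol.
mass C6H8O7 = 0.002584 x 192.12 = 0.4965 g, so %C6H8O7 = 0.4965/0.7276 x 100 = 68.2%.

68.2%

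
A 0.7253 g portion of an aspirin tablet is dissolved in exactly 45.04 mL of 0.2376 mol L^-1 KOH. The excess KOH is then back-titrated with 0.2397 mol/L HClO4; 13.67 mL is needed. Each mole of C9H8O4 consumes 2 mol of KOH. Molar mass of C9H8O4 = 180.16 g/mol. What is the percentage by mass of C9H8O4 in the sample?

Total n(KOH) added = 0.2376 x 0.04504 = 0.01070 mol.
n(HClO4) used = 0.2397 x 0.01367 = 0.003277 mol, which equals the excess n(KOH).
So n(KOH) consumed by the sample = 0.01070 - 0.003277 = 0.007425 mol.
n(C9H8O4) = 0.007425 / 2 = 0.003712 mol.
mass C9H8O4 = 0.003712 x 180.16 = 0.6688 g, so %C9H8O4 = 0.6688/0.7253 x 100 = 92.2%.

92.2%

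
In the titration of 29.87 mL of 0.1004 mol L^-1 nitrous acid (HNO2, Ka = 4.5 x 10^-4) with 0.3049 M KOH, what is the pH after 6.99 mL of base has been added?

Initial n(HNO2) = 0.1004 x 0.02987 = 0.002999 mol.
n(KOH) added = 0.3049 x 0.006990 = 0.002131 mol, converting that many moles of HNO2 to NO2-.
Remaining n(HNO2) = 0.0008677 mol; n(NO2-) = 0.002131 mol.
By Henderson-Hasselbalch, pH = pKa + log([A^-]/[HA]) = 3.35 + log(0.002131/0.0008677) = 3.35 + (+0.39) = 3.74.

3.74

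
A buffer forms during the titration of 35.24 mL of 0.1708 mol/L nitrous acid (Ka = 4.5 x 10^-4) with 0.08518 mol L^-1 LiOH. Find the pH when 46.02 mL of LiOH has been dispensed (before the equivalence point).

Initial n(HNO2) = 0.1708 x 0.03524 = 0.006019 mol.
n(LiOH) added = 0.08518 x 0.04602 = 0.003920 mol, converting that many moles of HNO2 to NO2-.
Remaining n(HNO2) = 0.002099 mol; n(NO2-) = 0.003920 mol.
By Henderson-Hasselbalch, pH = pKa + log([A^-]/[HA]) = 3.35 + log(0.003920/0.002099) = 3.35 + (+0.27) = 3.62.

3.62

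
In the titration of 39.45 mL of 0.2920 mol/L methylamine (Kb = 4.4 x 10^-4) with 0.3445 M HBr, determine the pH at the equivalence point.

5.72

n(CH3NH2) = 0.2920 x 0.03945 = 0.01152 mol; V(HBr) at equivalence = 0.01152/0.3445 = 0.03344 L.
At equivalence the base is fully converted to CH3NH3+; total volume = 0.07289 L, so [CH3NH3+] = 0.01152/0.07289 = 0.1580 M.
Ka(CH3NH3+) = Kw/Kb = 1.0e-14 / 4.4 x 10^-4 = 2.27e-11.
[H^+] = sqrt(Ka x [CH3NH3+]) = sqrt(2.27e-11 x 0.1580) = 1.90e-6 M.
pH = -log(1.90e-6) = 5.72.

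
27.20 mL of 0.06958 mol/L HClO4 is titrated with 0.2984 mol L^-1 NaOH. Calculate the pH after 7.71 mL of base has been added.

12.07

n(acid) = 0.06958 x 0.02720 = 0.001893 mol; n(NaOH) added = 0.2984 x 0.007710 = 0.002301 mol.
Base is in excess by 0.002301 - 0.001893 = 0.0004081 mol in a total volume of 0.03491 L.
[OH^-] = 0.0004081/0.03491 = 0.01169 M, so pOH = 1.93 and pH = 14.00 - 1.93 = 12.07.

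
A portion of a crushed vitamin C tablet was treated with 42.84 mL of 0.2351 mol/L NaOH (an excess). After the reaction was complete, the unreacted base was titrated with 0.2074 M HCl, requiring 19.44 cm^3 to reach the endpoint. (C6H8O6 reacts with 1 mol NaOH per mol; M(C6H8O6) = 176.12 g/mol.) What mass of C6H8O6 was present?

1.06 g

Total n(NaOH) added = 0.2351 x 0.04284 = 0.01007 mol.
n(HCl) used = 0.2074 x 0.01944 = 0.004032 mol, which equals the excess n(NaOH).
So n(NaOH) consumed by the sample = 0.01007 - 0.004032 = 0.006040 mol.
n(C6H8O6) = 0.006040 / 1 = 0.006040 mol.
mass = 0.006040 mol x 176.12 g/mol = 1.06 g.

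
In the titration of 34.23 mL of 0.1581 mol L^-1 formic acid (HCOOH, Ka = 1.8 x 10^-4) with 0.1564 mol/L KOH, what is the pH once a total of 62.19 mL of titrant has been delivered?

12.65

n(acid) = 0.1581 x 0.03423 = 0.005412 mol; n(KOH) added = 0.1564 x 0.06219 = 0.009727 mol.
Base is in excess by 0.009727 - 0.005412 = 0.004315 mol in a total volume of 0.09642 L.
[OH^-] = 0.004315/0.09642 = 0.04475 M, so pOH = 1.35 and pH = 14.00 - 1.35 = 12.65.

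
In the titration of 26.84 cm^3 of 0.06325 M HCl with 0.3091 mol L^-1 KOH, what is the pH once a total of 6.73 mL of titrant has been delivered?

12.06

n(acid) = 0.06325 x 0.02684 = 0.001698 mol; n(KOH) added = 0.3091 x 0.006730 = 0.002080 mol.
Base is in excess by 0.002080 - 0.001698 = 0.0003826 mol in a total volume of 0.03357 L.
[OH^-] = 0.0003826/0.03357 = 0.01140 M, so pOH = 1.94 and pH = 14.00 - 1.94 = 12.06.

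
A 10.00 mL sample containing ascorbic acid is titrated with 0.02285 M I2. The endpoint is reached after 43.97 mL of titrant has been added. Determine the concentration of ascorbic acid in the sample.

n(I2) = 0.02285 x 0.04397 = 0.001005 mol.
From the balanced equation, 1 mol I2 reacts with 1 mol ascorbic acid, so n(ascorbic acid) = 0.001005 x 1/1 = 0.001005 mol.
[ascorbic acid] = 0.001005 / 0.01000 L = 0.100 M.

0.100 M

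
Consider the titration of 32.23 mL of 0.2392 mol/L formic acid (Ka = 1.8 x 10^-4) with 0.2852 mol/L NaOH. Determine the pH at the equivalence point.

8.43

n(HCOOH) = 0.2392 x 0.03223 = 0.007709 mol; V(NaOH) at equivalence = 0.007709/0.2852 = 0.02703 L.
At equivalence all the acid is converted to HCOO-; total volume = 0.03223 + 0.02703 = 0.05926 L, so [HCOO-] = 0.007709/0.05926 = 0.1301 M.
Kb = Kw/Ka = 1.0e-14 / 1.8 x 10^-4 = 5.56e-11.
[OH^-] = sqrt(Kb x [HCOO-]) = sqrt(5.56e-11 x 0.1301) = 2.69e-6 M.
pOH = 5.57, so pH = 14.00 - 5.57 = 8.43.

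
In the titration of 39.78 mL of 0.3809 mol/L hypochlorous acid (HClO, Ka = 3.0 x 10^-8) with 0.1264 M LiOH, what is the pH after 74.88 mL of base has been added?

Initial n(HClO) = 0.3809 x 0.03978 = 0.01515 mol.
n(LiOH) added = 0.1264 x 0.07488 = 0.009465 mol, converting that many moles of HClO to ClO-.
Remaining n(HClO) = 0.005687 mol; n(ClO-) = 0.009465 mol.
By Henderson-Hasselbalch, pH = pKa + log([A^-]/[HA]) = 7.52 + log(0.009465/0.005687) = 7.52 + (+0.22) = 7.74.

7.74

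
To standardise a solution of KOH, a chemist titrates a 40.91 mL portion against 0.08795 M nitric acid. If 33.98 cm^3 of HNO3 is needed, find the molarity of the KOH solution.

0.0731 M

n(HNO3) delivered = 0.08795 x 0.03398 = 0.002989 mol.
For a 1:1 reaction, n(KOH) = 0.002989 mol.
[KOH] = 0.002989 mol / 0.04091 L = 0.0731 M.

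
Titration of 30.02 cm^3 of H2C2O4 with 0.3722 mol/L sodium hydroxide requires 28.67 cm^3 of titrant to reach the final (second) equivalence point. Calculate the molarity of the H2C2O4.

n(NaOH) = 0.3722 x 0.02867 = 0.01067 mol.
At the final (second) equivalence point, 2 mol OH^- react per mol H2C2O4, so n(H2C2O4) = 0.01067 / 2 = 0.005335 mol.
[H2C2O4] = 0.005335 / 0.03002 L = 0.178 M.

0.178 M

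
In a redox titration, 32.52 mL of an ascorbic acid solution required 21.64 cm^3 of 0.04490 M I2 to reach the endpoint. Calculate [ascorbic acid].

n(I2) = 0.04490 x 0.02164 = 0.0009716 mol.
From the balanced equation, 1 mol I2 reacts with 1 mol ascorbic acid, so n(ascorbic acid) = 0.0009716 x 1/1 = 0.0009716 mol.
[ascorbic acid] = 0.0009716 / 0.03252 L = 0.0299 M.

0.0299 M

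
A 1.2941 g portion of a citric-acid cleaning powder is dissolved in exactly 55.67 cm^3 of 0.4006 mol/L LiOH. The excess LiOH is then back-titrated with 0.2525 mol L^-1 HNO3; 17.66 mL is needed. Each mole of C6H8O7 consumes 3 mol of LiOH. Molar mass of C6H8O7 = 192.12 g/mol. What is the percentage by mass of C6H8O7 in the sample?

Total n(LiOH) added = 0.4006 x 0.05567 = 0.02230 mol.
n(HNO3) used = 0.2525 x 0.01766 = 0.004459 mol, which equals the excess n(LiOH).
So n(LiOH) consumed by the sample = 0.02230 - 0.004459 = 0.01784 mol.
n(C6H8O7) = 0.01784 / 3 = 0.005947 mol.
mass C6H8O7 = 0.005947 x 192.12 = 1.143 g, so %C6H8O7 = 1.143/1.2941 x 100 = 88.3%.

88.3%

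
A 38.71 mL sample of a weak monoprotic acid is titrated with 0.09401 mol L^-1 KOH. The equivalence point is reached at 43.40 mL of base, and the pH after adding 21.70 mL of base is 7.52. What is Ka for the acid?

21.70 mL is half of the equivalence volume, so this is the half-equivalence point where [HA] = [A^-].
At half-equivalence pH = pKa, so pKa = 7.52.
Ka = 10^(-7.52) = 3.0 x 10^-8.

3.0 x 10^-8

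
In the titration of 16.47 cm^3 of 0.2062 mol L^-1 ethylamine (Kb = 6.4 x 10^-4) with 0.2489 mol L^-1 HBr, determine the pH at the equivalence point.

n(C2H5NH2) = 0.2062 x 0.01647 = 0.003396 mol; V(HBr) at equivalence = 0.003396/0.2489 = 0.01364 L.
At equivalence the base is fully converted to C2H5NH3+; total volume = 0.03011 L, so [C2H5NH3+] = 0.003396/0.03011 = 0.1128 M.
Ka(C2H5NH3+) = Kw/Kb = 1.0e-14 / 6.4 x 10^-4 = 1.56e-11.
[H^+] = sqrt(Ka x [C2H5NH3+]) = sqrt(1.56e-11 x 0.1128) = 1.33e-6 M.
pH = -log(1.33e-6) = 5.88.

5.88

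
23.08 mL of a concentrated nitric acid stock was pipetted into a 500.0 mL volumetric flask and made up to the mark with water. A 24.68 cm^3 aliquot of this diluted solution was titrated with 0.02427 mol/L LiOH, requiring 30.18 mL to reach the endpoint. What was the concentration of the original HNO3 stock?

n(LiOH) = 0.02427 x 0.03018 = 0.0007325 mol.
n(HNO3) in the aliquot = 0.0007325 mol.
[diluted HNO3] = 0.0007325 / 0.02468 = 0.02968 M.
Dilution factor = 500.0/23.08 = 21.66, so [stock] = 0.02968 x 21.66 = 0.643 M.

0.643 M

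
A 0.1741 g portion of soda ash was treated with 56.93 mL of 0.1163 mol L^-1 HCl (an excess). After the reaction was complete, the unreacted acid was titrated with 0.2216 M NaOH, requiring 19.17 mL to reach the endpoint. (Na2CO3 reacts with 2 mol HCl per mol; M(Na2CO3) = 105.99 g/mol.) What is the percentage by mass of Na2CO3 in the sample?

72.2%

Total n(HCl) added = 0.1163 x 0.05693 = 0.006621 mol.
n(NaOH) used = 0.2216 x 0.01917 = 0.004248 mol, which equals the excess n(HCl).
So n(HCl) consumed by the sample = 0.006621 - 0.004248 = 0.002373 mol.
n(Na2CO3) = 0.002373 / 2 = 0.001186 mol.
mass Na2CO3 = 0.001186 x 105.99 = 0.1258 g, so %Na2CO3 = 0.1258/0.1741 x 100 = 72.2%.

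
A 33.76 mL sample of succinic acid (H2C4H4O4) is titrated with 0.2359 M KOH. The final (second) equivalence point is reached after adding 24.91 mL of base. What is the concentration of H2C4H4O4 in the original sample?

n(KOH) = 0.2359 x 0.02491 = 0.005876 mol.
At the final (second) equivalence point, 2 mol OH^- react per mol H2C4H4O4, so n(H2C4H4O4) = 0.005876 / 2 = 0.002938 mol.
[H2C4H4O4] = 0.002938 / 0.03376 L = 0.0870 M.

0.0870 M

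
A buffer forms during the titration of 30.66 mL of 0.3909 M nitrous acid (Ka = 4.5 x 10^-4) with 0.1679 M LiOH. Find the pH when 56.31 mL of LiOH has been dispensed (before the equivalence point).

3.92

Initial n(HNO2) = 0.3909 x 0.03066 = 0.01198 mol.
n(LiOH) added = 0.1679 x 0.05631 = 0.009454 mol, converting that many moles of HNO2 to NO2-.
Remaining n(HNO2) = 0.002531 mol; n(NO2-) = 0.009454 mol.
By Henderson-Hasselbalch, pH = pKa + log([A^-]/[HA]) = 3.35 + log(0.009454/0.002531) = 3.35 + (+0.57) = 3.92.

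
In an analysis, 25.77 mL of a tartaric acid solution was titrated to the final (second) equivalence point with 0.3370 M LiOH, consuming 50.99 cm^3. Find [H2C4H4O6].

0.333 M

n(LiOH) = 0.3370 x 0.05099 = 0.01718 mol.
At the final (second) equivalence point, 2 mol OH^- react per mol H2C4H4O6, so n(H2C4H4O6) = 0.01718 / 2 = 0.008592 mol.
[H2C4H4O6] = 0.008592 / 0.02577 L = 0.333 M.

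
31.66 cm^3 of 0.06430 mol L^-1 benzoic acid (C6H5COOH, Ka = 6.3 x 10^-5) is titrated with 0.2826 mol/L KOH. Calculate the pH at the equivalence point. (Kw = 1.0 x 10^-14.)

8.46

n(C6H5COOH) = 0.06430 x 0.03166 = 0.002036 mol; V(KOH) at equivalence = 0.002036/0.2826 = 0.007204 L.
At equivalence all the acid is converted to C6H5COO-; total volume = 0.03166 + 0.007204 = 0.03886 L, so [C6H5COO-] = 0.002036/0.03886 = 0.05238 M.
Kb = Kw/Ka = 1.0e-14 / 6.3 x 10^-5 = 1.59e-10.
[OH^-] = sqrt(Kb x [C6H5COO-]) = sqrt(1.59e-10 x 0.05238) = 2.88e-6 M.
pOH = 5.54, so pH = 14.00 - 5.54 = 8.46.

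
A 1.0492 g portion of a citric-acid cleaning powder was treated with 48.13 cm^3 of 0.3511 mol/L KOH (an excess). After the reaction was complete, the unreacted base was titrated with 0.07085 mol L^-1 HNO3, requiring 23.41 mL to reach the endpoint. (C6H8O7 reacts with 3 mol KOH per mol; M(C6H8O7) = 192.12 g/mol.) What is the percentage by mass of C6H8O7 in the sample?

93.0%

Total n(KOH) added = 0.3511 x 0.04813 = 0.01690 mol.
n(HNO3) used = 0.07085 x 0.02341 = 0.001659 mol, which equals the excess n(KOH).
So n(KOH) consumed by the sample = 0.01690 - 0.001659 = 0.01524 mol.
n(C6H8O7) = 0.01524 / 3 = 0.005080 mol.
mass C6H8O7 = 0.005080 x 192.12 = 0.9760 g, so %C6H8O7 = 0.9760/1.0492 x 100 = 93.0%.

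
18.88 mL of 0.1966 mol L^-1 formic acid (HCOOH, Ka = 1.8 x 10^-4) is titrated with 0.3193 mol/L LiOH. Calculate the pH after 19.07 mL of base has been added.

12.80

n(acid) = 0.1966 x 0.01888 = 0.003712 mol; n(LiOH) added = 0.3193 x 0.01907 = 0.006089 mol.
Base is in excess by 0.006089 - 0.003712 = 0.002377 mol in a total volume of 0.03795 L.
[OH^-] = 0.002377/0.03795 = 0.06264 M, so pOH = 1.20 and pH = 14.00 - 1.20 = 12.80.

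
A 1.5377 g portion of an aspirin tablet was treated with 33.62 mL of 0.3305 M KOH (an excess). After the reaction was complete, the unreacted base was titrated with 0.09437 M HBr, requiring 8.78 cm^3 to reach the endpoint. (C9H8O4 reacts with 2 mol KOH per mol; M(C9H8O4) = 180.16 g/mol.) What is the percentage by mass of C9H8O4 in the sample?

60.2%

Total n(KOH) added = 0.3305 x 0.03362 = 0.01111 mol.
n(HBr) used = 0.09437 x 0.008780 = 0.0008286 mol, which equals the excess n(KOH).
So n(KOH) consumed by the sample = 0.01111 - 0.0008286 = 0.01028 mol.
n(C9H8O4) = 0.01028 / 2 = 0.005141 mol.
mass C9H8O4 = 0.005141 x 180.16 = 0.9263 g, so %C9H8O4 = 0.9263/1.5377 x 100 = 60.2%.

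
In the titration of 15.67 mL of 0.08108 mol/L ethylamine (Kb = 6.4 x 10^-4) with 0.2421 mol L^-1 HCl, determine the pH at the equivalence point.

6.01

n(C2H5NH2) = 0.08108 x 0.01567 = 0.001271 mol; V(HCl) at equivalence = 0.001271/0.2421 = 0.005248 L.
At equivalence the base is fully converted to C2H5NH3+; total volume = 0.02092 L, so [C2H5NH3+] = 0.001271/0.02092 = 0.06074 M.
Ka(C2H5NH3+) = Kw/Kb = 1.0e-14 / 6.4 x 10^-4 = 1.56e-11.
[H^+] = sqrt(Ka x [C2H5NH3+]) = sqrt(1.56e-11 x 0.06074) = 9.74e-7 M.
pH = -log(9.74e-7) = 6.01.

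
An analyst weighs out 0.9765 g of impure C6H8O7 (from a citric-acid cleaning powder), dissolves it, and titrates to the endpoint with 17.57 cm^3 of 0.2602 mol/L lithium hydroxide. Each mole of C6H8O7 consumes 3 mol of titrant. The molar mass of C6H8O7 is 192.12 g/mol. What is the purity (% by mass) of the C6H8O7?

30.0%

n(LiOH) = 0.2602 x 0.01757 = 0.004572 mol.
n(C6H8O7) = 0.004572 / 3 = 0.001524 mol.
mass of C6H8O7 = 0.001524 x 192.12 = 0.2928 g.
% purity = 0.2928 / 0.9765 x 100 = 30.0%.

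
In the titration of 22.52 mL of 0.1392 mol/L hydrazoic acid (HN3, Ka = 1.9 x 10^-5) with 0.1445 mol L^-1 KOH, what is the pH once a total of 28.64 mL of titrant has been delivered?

12.29

n(acid) = 0.1392 x 0.02252 = 0.003135 mol; n(KOH) added = 0.1445 x 0.02864 = 0.004138 mol.
Base is in excess by 0.004138 - 0.003135 = 0.001004 mol in a total volume of 0.05116 L.
[OH^-] = 0.001004/0.05116 = 0.01962 M, so pOH = 1.71 and pH = 14.00 - 1.71 = 12.29.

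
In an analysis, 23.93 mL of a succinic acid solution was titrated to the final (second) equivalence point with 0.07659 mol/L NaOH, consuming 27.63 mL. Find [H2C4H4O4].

n(NaOH) = 0.07659 x 0.02763 = 0.002116 mol.
At the final (second) equivalence point, 2 mol OH^- react per mol H2C4H4O4, so n(H2C4H4O4) = 0.002116 / 2 = 0.001058 mol.
[H2C4H4O4] = 0.001058 / 0.02393 L = 0.0442 M.

0.0442 M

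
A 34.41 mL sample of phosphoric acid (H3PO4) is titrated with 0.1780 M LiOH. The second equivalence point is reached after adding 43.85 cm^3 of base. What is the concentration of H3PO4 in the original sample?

0.113 M

n(LiOH) = 0.1780 x 0.04385 = 0.007805 mol.
At the second equivalence point, 2 mol OH^- react per mol H3PO4, so n(H3PO4) = 0.007805 / 2 = 0.003903 mol.
[H3PO4] = 0.003903 / 0.03441 L = 0.113 M.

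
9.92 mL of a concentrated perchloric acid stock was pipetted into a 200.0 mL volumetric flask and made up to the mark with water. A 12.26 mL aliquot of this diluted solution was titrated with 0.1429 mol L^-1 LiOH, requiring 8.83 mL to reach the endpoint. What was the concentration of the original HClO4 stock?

n(LiOH) = 0.1429 x 0.008830 = 0.001262 mol.
n(HClO4) in the aliquot = 0.001262 mol.
[diluted HClO4] = 0.001262 / 0.01226 = 0.1029 M.
Dilution factor = 200.0/9.920 = 20.16, so [stock] = 0.1029 x 20.16 = 2.08 M.

2.08 M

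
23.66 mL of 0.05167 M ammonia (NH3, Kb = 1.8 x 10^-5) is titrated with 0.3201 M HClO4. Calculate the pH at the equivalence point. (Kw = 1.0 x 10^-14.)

5.30

n(NH3) = 0.05167 x 0.02366 = 0.001223 mol; V(HClO4) at equivalence = 0.001223/0.3201 = 0.003819 L.
At equivalence the base is fully converted to NH4+; total volume = 0.02748 L, so [NH4+] = 0.001223/0.02748 = 0.04449 M.
Ka(NH4+) = Kw/Kb = 1.0e-14 / 1.8 x 10^-5 = 5.56e-10.
[H^+] = sqrt(Ka x [NH4+]) = sqrt(5.56e-10 x 0.04449) = 4.97e-6 M.
pH = -log(4.97e-6) = 5.30.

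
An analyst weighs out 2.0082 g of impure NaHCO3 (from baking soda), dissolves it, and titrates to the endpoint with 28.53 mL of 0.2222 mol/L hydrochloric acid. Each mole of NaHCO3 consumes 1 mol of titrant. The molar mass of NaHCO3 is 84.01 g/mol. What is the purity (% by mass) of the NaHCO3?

n(HCl) = 0.2222 x 0.02853 = 0.006339 mol.
n(NaHCO3) = 0.006339 / 1 = 0.006339 mol.
mass of NaHCO3 = 0.006339 x 84.01 = 0.5326 g.
% purity = 0.5326 / 2.0082 x 100 = 26.5%.

26.5%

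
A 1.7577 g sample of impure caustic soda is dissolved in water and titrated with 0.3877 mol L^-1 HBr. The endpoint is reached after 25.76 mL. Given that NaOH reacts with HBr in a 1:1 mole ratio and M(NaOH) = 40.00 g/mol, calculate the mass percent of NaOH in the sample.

22.7%

n(HBr) = 0.3877 x 0.02576 = 0.009987 mol.
n(NaOH) = 0.009987 / 1 = 0.009987 mol.
mass of NaOH = 0.009987 x 40.00 = 0.3995 g.
% purity = 0.3995 / 1.7577 x 100 = 22.7%.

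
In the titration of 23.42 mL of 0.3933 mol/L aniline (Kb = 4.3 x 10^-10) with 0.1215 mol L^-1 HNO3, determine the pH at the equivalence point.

n(C6H5NH2) = 0.3933 x 0.02342 = 0.009211 mol; V(HNO3) at equivalence = 0.009211/0.1215 = 0.07581 L.
At equivalence the base is fully converted to C6H5NH3+; total volume = 0.09923 L, so [C6H5NH3+] = 0.009211/0.09923 = 0.09282 M.
Ka(C6H5NH3+) = Kw/Kb = 1.0e-14 / 4.3 x 10^-10 = 2.33e-5.
[H^+] = sqrt(Ka x [C6H5NH3+]) = sqrt(2.33e-5 x 0.09282) = 0.00147 M.
pH = -log(0.00147) = 2.83.

2.83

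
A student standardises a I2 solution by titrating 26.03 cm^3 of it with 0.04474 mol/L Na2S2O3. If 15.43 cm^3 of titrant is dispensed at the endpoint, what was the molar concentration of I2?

n(Na2S2O3) = 0.04474 x 0.01543 = 0.0006903 mol.
From the balanced equation, 2 mol Na2S2O3 reacts with 1 mol I2, so n(I2) = 0.0006903 x 1/2 = 0.0003452 mol.
[I2] = 0.0003452 / 0.02603 L = 0.0133 M.

0.0133 M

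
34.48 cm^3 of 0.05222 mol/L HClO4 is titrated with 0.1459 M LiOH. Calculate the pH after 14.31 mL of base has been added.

11.77

n(acid) = 0.05222 x 0.03448 = 0.001801 mol; n(LiOH) added = 0.1459 x 0.01431 = 0.002088 mol.
Base is in excess by 0.002088 - 0.001801 = 0.0002873 mol in a total volume of 0.04879 L.
[OH^-] = 0.0002873/0.04879 = 0.005888 M, so pOH = 2.23 and pH = 14.00 - 2.23 = 11.77.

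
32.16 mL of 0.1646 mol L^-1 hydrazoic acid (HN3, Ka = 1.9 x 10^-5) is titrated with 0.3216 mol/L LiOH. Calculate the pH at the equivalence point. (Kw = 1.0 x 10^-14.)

8.88

n(HN3) = 0.1646 x 0.03216 = 0.005294 mol; V(LiOH) at equivalence = 0.005294/0.3216 = 0.01646 L.
At equivalence all the acid is converted to N3-; total volume = 0.03216 + 0.01646 = 0.04862 L, so [N3-] = 0.005294/0.04862 = 0.1089 M.
Kb = Kw/Ka = 1.0e-14 / 1.9 x 10^-5 = 5.26e-10.
[OH^-] = sqrt(Kb x [N3-]) = sqrt(5.26e-10 x 0.1089) = 7.57e-6 M.
pOH = 5.12, so pH = 14.00 - 5.12 = 8.88.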